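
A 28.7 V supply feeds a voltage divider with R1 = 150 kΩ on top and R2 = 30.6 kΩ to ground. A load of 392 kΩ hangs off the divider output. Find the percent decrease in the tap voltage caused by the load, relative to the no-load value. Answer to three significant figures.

6.09 %

The divider's output (Thévenin) resistance is R1‖R2 = 25.42 kΩ.
Fractional drop under load = R_th/(R_th + R_L) = 25.42 / (25.42 + 392) = 0.06089.
So the output falls by 6.09 %.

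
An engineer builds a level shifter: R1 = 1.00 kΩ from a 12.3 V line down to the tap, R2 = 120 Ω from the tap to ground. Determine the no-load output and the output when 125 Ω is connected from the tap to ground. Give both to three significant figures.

Unloaded: 1.32 V; loaded: 0.710 V

Open-circuit: V = 12.3 × 120/(1000 + 120) = 1.32 V.
With the load, R2 becomes R2‖R_L = 61.22 Ω, so V = 12.3 × 61.22/1061 = 0.710 V.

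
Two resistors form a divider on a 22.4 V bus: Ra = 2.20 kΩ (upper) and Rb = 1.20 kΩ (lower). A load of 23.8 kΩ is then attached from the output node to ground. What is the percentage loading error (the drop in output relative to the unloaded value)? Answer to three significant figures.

The divider's output (Thévenin) resistance is Ra‖Rb = 0.7765 kΩ.
Fractional drop under load = R_th/(R_th + R_L) = 0.7765 / (0.7765 + 23.8) = 0.03159.
So the output falls by 3.16 %.

3.16 %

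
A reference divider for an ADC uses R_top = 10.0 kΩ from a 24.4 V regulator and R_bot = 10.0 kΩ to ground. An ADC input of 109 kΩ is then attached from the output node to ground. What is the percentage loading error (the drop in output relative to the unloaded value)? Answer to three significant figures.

The divider's output (Thévenin) resistance is R_top‖R_bot = 5.000 kΩ.
Fractional drop under load = R_th/(R_th + R_L) = 5.000 / (5.000 + 109) = 0.04386.
So the output falls by 4.39 %.

4.39 %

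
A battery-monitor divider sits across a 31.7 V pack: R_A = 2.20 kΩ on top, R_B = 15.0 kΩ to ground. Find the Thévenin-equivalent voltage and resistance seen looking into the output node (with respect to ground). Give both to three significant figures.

V_th = 27.6 V, R_th = 1.92 kΩ

V_th is the open-circuit tap voltage: 31.7 × 15.0/(2.20 + 15.0) = 27.6 V.
With the supply zeroed, R_A and R_B appear in parallel from the tap: R_th = R_A‖R_B = (2.20 × 15.0)/17.20 = 1.92 kΩ.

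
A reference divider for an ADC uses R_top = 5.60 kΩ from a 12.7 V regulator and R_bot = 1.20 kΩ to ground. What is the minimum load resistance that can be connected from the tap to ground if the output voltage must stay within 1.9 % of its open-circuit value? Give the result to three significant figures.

Output resistance R_th = R_top‖R_bot = (5600 × 1200)/6800 = 988.2 Ω.
The fractional drop is R_th/(R_th + R_L); requiring this ≤ 0.0190 gives R_L ≥ R_th(1/0.0190 − 1) = 988.2 × 51.63 = 51.0 kΩ.

R_L(min) ≈ 51.0 kΩ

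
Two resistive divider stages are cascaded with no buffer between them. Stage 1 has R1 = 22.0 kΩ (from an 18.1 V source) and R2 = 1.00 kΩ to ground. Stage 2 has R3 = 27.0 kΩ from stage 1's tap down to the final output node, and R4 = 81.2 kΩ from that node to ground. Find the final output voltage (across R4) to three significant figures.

V_out ≈ 0.585 V

Stage 2 presents R3+R4 = 108.2 kΩ as a load on stage 1's tap.
Stage 1's lower leg becomes R2‖(R3+R4) = 0.9908 kΩ, so V_mid = 18.1 × 0.9908/22.99 = 0.7801 V.
Stage 2 is itself unloaded: V_out = V_mid × R4/(R3+R4) = 0.7801 × 81.2/108.2 = 0.585 V.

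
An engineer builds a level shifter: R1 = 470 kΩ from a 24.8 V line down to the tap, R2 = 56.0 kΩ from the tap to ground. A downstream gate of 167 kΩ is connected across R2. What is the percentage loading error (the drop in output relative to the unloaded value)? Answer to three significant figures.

23.1 %

The divider's output (Thévenin) resistance is R1‖R2 = 50.04 kΩ.
Fractional drop under load = R_th/(R_th + R_L) = 50.04 / (50.04 + 167) = 0.2305.
So the output falls by 23.1 %.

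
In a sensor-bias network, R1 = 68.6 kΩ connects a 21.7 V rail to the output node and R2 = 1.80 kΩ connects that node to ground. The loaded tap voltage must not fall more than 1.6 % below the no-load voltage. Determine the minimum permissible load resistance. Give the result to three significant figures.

R_L(min) ≈ 108 kΩ

Output resistance R_th = R1‖R2 = (68.6 × 1.80)/70.40 = 1.754 kΩ.
The fractional drop is R_th/(R_th + R_L); requiring this ≤ 0.0160 gives R_L ≥ R_th(1/0.0160 − 1) = 1.754 × 61.50 = 108 kΩ.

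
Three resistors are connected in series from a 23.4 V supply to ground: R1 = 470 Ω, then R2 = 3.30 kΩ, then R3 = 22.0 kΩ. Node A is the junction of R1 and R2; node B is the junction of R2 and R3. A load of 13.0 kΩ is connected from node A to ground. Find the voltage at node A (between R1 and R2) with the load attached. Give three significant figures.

V ≈ 22.2 V

Below node A the series string R2+R3 = 25300 Ω sits in parallel with the 13000 Ω load: 8587 Ω.
V_A = 23.4 × 8587/(470 + 8587) = 22.2 V.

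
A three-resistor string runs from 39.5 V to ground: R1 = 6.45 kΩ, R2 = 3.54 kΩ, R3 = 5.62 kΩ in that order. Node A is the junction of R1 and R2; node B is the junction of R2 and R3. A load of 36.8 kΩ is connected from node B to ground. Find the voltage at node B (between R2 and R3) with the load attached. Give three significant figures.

V ≈ 13.0 V

At node B, R3 is in parallel with the load: R3‖R_L = 4.875 kΩ.
Below node A the resistance is R2 + (R3‖R_L) = 8.415 kΩ, so V_A = 39.5 × 8.415/14.87 = 22.36 V.
Then V_B = V_A × (R3‖R_L)/(R2 + R3‖R_L) = 22.36 × 4.875/8.415 = 13.0 V.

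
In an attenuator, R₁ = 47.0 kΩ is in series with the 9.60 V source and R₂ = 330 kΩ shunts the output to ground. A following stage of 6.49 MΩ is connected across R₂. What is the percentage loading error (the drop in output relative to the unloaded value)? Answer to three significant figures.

0.630 %

The divider's output (Thévenin) resistance is R₁‖R₂ = 41.14 kΩ.
Fractional drop under load = R_th/(R_th + R_L) = 41.14 / (41.14 + 6490) = 0.006299.
So the output falls by 0.630 %.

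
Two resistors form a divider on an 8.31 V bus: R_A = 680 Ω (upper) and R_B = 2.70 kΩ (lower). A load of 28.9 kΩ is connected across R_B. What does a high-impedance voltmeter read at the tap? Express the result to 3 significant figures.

V_out ≈ 6.52 V

The load sits in parallel with R_B: R_B‖R_L = (2700 × 28900) / (2700 + 28900) = 2469 Ω.
V_out = 8.31 × 2469 / (680 + 2469) = 8.31 × 2469/3149 = 6.52 V.
(Unloaded it would have been 6.64 V.)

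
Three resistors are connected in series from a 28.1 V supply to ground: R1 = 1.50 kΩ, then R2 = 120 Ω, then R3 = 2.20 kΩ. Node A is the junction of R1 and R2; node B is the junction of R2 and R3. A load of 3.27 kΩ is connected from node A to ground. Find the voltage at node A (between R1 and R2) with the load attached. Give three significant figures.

V ≈ 13.3 V

Below node A the series string R2+R3 = 2320 Ω sits in parallel with the 3270 Ω load: 1357 Ω.
V_A = 28.1 × 1357/(1500 + 1357) = 13.3 V.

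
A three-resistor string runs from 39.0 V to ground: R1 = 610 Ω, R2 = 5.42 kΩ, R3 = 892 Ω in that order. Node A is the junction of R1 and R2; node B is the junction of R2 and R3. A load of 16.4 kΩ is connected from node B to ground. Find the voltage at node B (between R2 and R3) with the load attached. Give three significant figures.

V ≈ 4.80 V

At node B, R3 is in parallel with the load: R3‖R_L = 846.0 Ω.
Below node A the resistance is R2 + (R3‖R_L) = 6266 Ω, so V_A = 39.0 × 6266/6876 = 35.54 V.
Then V_B = V_A × (R3‖R_L)/(R2 + R3‖R_L) = 35.54 × 846.0/6266 = 4.80 V.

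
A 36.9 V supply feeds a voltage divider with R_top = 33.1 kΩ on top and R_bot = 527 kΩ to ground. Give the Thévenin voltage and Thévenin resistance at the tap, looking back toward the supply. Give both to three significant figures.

V_th = 34.7 V, R_th = 31.1 kΩ

V_th is the open-circuit tap voltage: 36.9 × 527/(33.1 + 527) = 34.7 V.
With the supply zeroed, R_top and R_bot appear in parallel from the tap: R_th = R_top‖R_bot = (33.1 × 527)/560.1 = 31.1 kΩ.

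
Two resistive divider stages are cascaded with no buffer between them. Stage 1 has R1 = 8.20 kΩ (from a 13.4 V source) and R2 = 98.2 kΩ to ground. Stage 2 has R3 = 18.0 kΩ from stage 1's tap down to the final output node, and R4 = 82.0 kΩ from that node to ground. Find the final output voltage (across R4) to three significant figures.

V_out ≈ 9.43 V

Stage 2 presents R3+R4 = 100.0 kΩ as a load on stage 1's tap.
Stage 1's lower leg becomes R2‖(R3+R4) = 49.55 kΩ, so V_mid = 13.4 × 49.55/57.75 = 11.50 V.
Stage 2 is itself unloaded: V_out = V_mid × R4/(R3+R4) = 11.50 × 82.0/100.0 = 9.43 V.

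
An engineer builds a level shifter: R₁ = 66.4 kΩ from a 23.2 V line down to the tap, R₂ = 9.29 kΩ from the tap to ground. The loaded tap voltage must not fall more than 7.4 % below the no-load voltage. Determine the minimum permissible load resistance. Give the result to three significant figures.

Output resistance R_th = R₁‖R₂ = (66.4 × 9.29)/75.69 = 8.150 kΩ.
The fractional drop is R_th/(R_th + R_L); requiring this ≤ 0.0740 gives R_L ≥ R_th(1/0.0740 − 1) = 8.150 × 12.51 = 102 kΩ.

R_L(min) ≈ 102 kΩ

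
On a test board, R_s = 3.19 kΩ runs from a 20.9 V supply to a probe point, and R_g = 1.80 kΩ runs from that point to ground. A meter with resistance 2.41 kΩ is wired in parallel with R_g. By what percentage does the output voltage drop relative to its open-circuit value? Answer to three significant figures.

Unloaded V = 20.9 × 1.80/4.990 = 7.539 V.
Loaded: R_g‖R_L = 1.030 kΩ, giving V = 20.9 × 1.030/4.220 = 5.103 V.
Drop = (7.539 − 5.103) / 7.539 = 32.3 %.

32.3 %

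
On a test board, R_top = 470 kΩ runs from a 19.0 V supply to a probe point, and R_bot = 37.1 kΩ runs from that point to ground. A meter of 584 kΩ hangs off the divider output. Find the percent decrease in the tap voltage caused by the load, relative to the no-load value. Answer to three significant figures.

The divider's output (Thévenin) resistance is R_top‖R_bot = 34.39 kΩ.
Fractional drop under load = R_th/(R_th + R_L) = 34.39 / (34.39 + 584) = 0.05561.
So the output falls by 5.56 %.

5.56 %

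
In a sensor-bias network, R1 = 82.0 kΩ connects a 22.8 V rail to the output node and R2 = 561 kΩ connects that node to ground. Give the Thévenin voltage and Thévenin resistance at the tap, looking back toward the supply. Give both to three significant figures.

V_th is the open-circuit tap voltage: 22.8 × 561/(82.0 + 561) = 19.9 V.
With the supply zeroed, R1 and R2 appear in parallel from the tap: R_th = R1‖R2 = (82.0 × 561)/643.0 = 71.5 kΩ.

V_th = 19.9 V, R_th = 71.5 kΩ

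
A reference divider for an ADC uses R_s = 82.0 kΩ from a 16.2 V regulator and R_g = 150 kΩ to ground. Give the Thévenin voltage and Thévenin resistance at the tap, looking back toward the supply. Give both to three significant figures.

V_th is the open-circuit tap voltage: 16.2 × 150/(82.0 + 150) = 10.5 V.
With the supply zeroed, R_s and R_g appear in parallel from the tap: R_th = R_s‖R_g = (82.0 × 150)/232.0 = 53.0 kΩ.

V_th = 10.5 V, R_th = 53.0 kΩ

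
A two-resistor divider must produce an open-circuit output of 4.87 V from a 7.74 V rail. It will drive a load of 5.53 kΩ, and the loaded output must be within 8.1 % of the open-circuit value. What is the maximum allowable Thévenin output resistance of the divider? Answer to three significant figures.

R_th ≤ 487 Ω

Loading drop = R_th/(R_th + R_L) ≤ 0.0810, so R_th ≤ R_L · ε/(1−ε) = 5.53 kΩ × 0.0810/0.9190 = 487 Ω.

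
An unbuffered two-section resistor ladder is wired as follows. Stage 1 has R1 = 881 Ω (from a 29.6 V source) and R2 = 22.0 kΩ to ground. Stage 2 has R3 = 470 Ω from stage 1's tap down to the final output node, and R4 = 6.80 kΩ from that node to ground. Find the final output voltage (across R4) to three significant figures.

Stage 2 presents R3+R4 = 7270 Ω as a load on stage 1's tap.
Stage 1's lower leg becomes R2‖(R3+R4) = 5464 Ω, so V_mid = 29.6 × 5464/6345 = 25.49 V.
Stage 2 is itself unloaded: V_out = V_mid × R4/(R3+R4) = 25.49 × 6800/7270 = 23.8 V.

V_out ≈ 23.8 V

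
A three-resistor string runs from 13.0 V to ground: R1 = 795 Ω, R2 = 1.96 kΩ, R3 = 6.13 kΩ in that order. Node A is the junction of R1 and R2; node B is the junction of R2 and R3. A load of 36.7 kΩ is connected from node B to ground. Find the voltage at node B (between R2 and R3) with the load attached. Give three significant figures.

V ≈ 8.53 V

At node B, R3 is in parallel with the load: R3‖R_L = 5253 Ω.
Below node A the resistance is R2 + (R3‖R_L) = 7213 Ω, so V_A = 13.0 × 7213/8008 = 11.71 V.
Then V_B = V_A × (R3‖R_L)/(R2 + R3‖R_L) = 11.71 × 5253/7213 = 8.53 V.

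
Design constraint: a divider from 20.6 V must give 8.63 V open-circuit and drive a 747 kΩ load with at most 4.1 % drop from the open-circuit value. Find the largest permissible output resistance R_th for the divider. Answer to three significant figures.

Loading drop = R_th/(R_th + R_L) ≤ 0.0410, so R_th ≤ R_L · ε/(1−ε) = 747 kΩ × 0.0410/0.9590 = 31.9 kΩ.

R_th ≤ 31.9 kΩ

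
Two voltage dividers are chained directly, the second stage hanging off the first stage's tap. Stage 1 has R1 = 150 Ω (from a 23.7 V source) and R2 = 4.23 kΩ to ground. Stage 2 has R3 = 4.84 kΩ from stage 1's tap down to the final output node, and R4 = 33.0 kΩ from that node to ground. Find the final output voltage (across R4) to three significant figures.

Stage 2 presents R3+R4 = 37840 Ω as a load on stage 1's tap.
Stage 1's lower leg becomes R2‖(R3+R4) = 3805 Ω, so V_mid = 23.7 × 3805/3955 = 22.80 V.
Stage 2 is itself unloaded: V_out = V_mid × R4/(R3+R4) = 22.80 × 33000/37840 = 19.9 V.

V_out ≈ 19.9 V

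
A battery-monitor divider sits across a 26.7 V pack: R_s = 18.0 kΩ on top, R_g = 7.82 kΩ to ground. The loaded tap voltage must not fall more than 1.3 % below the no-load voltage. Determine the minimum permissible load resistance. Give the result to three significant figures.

R_L(min) ≈ 414 kΩ

Output resistance R_th = R_s‖R_g = (18.0 × 7.82)/25.82 = 5.452 kΩ.
The fractional drop is R_th/(R_th + R_L); requiring this ≤ 0.0130 gives R_L ≥ R_th(1/0.0130 − 1) = 5.452 × 75.92 = 414 kΩ.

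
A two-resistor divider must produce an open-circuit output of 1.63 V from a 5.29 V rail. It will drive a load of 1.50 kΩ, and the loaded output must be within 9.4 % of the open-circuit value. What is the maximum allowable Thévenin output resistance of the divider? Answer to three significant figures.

R_th ≤ 156 Ω

Loading drop = R_th/(R_th + R_L) ≤ 0.0940, so R_th ≤ R_L · ε/(1−ε) = 1.50 kΩ × 0.0940/0.9060 = 156 Ω.
(Any R1, R2 with R2/(R1+R2) = 0.308 and R1‖R2 ≤ 156 Ω will meet the spec.)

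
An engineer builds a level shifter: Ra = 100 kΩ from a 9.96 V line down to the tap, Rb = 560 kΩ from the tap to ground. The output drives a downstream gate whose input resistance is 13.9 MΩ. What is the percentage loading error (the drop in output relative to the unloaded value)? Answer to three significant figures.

The divider's output (Thévenin) resistance is Ra‖Rb = 84.85 kΩ.
Fractional drop under load = R_th/(R_th + R_L) = 84.85 / (84.85 + 13900) = 0.006067.
So the output falls by 0.607 %.

0.607 %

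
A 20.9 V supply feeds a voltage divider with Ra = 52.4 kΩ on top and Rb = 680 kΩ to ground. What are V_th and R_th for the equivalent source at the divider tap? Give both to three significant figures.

V_th is the open-circuit tap voltage: 20.9 × 680/(52.4 + 680) = 19.4 V.
With the supply zeroed, Ra and Rb appear in parallel from the tap: R_th = Ra‖Rb = (52.4 × 680)/732.4 = 48.7 kΩ.

V_th = 19.4 V, R_th = 48.7 kΩ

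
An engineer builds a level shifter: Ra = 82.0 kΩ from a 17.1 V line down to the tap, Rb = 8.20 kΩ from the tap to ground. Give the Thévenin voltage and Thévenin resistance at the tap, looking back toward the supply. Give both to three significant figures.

V_th is the open-circuit tap voltage: 17.1 × 8.20/(82.0 + 8.20) = 1.55 V.
With the supply zeroed, Ra and Rb appear in parallel from the tap: R_th = Ra‖Rb = (82.0 × 8.20)/90.20 = 7.45 kΩ.

V_th = 1.55 V, R_th = 7.45 kΩ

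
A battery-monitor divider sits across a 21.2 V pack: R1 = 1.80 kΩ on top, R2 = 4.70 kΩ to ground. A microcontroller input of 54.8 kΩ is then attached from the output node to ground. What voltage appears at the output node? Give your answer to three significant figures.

V_out ≈ 15.0 V

The load sits in parallel with R2: R2‖R_L = (4.70 × 54.8) / (4.70 + 54.8) = 4.329 kΩ.
V_out = 21.2 × 4.329 / (1.80 + 4.329) = 21.2 × 4.329/6.129 = 15.0 V.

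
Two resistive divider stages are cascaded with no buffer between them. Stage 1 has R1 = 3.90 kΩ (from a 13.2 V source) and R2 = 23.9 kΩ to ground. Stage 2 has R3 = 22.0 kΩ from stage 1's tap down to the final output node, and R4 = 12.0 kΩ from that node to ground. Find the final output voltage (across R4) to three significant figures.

Stage 2 presents R3+R4 = 34.00 kΩ as a load on stage 1's tap.
Stage 1's lower leg becomes R2‖(R3+R4) = 14.03 kΩ, so V_mid = 13.2 × 14.03/17.93 = 10.33 V.
Stage 2 is itself unloaded: V_out = V_mid × R4/(R3+R4) = 10.33 × 12.0/34.00 = 3.65 V.

V_out ≈ 3.65 V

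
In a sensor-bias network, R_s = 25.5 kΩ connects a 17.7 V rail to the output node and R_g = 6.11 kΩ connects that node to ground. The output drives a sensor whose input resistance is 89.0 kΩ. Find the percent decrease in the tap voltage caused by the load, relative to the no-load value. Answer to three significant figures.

The divider's output (Thévenin) resistance is R_s‖R_g = 4.929 kΩ.
Fractional drop under load = R_th/(R_th + R_L) = 4.929 / (4.929 + 89.0) = 0.05248.
So the output falls by 5.25 %.

5.25 %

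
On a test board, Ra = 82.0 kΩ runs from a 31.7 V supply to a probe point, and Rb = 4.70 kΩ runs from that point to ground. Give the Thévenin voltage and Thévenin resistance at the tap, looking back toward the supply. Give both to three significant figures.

V_th = 1.72 V, R_th = 4.45 kΩ

V_th is the open-circuit tap voltage: 31.7 × 4.70/(82.0 + 4.70) = 1.72 V.
With the supply zeroed, Ra and Rb appear in parallel from the tap: R_th = Ra‖Rb = (82.0 × 4.70)/86.70 = 4.45 kΩ.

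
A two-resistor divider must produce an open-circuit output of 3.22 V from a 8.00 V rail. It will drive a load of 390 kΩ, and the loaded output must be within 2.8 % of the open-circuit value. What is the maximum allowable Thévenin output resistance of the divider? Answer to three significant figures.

Loading drop = R_th/(R_th + R_L) ≤ 0.0280, so R_th ≤ R_L · ε/(1−ε) = 390 kΩ × 0.0280/0.9720 = 11.2 kΩ.

R_th ≤ 11.2 kΩ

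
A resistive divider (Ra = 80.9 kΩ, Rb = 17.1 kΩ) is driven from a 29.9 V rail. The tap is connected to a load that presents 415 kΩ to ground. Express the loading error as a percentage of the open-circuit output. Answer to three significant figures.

The divider's output (Thévenin) resistance is Ra‖Rb = 14.12 kΩ.
Fractional drop under load = R_th/(R_th + R_L) = 14.12 / (14.12 + 415) = 0.03290.
So the output falls by 3.29 %.

3.29 %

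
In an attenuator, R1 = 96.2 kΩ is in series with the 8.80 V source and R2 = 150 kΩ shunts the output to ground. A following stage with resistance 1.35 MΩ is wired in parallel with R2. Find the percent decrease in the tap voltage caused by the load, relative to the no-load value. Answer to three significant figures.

4.16 %

The divider's output (Thévenin) resistance is R1‖R2 = 58.61 kΩ.
Fractional drop under load = R_th/(R_th + R_L) = 58.61 / (58.61 + 1350) = 0.04161.
So the output falls by 4.16 %.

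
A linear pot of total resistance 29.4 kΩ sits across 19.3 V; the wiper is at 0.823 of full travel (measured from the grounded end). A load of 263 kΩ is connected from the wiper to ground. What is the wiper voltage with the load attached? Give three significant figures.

V ≈ 15.6 V

The wiper splits the pot into (1−α)R = 5.204 kΩ above and αR = 24.20 kΩ below.
Lower section ‖ load = 22.16 kΩ.
V_wiper = 19.3 × 22.16/(5.204 + 22.16) = 15.6 V.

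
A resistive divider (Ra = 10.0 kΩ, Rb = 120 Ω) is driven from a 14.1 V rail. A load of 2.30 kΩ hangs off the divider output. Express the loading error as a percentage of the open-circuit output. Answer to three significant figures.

The divider's output (Thévenin) resistance is Ra‖Rb = 118.6 Ω.
Fractional drop under load = R_th/(R_th + R_L) = 118.6 / (118.6 + 2300) = 0.04903.
So the output falls by 4.90 %.

4.90 %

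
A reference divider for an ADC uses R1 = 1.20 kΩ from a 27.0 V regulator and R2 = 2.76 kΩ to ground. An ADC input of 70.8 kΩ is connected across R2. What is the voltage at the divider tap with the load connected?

The load sits in parallel with R2: R2‖R_L = (2.76 × 70.8) / (2.76 + 70.8) = 2.656 kΩ.
V_out = 27.0 × 2.656 / (1.20 + 2.656) = 27.0 × 2.656/3.856 = 18.6 V.
(Unloaded it would have been 18.8 V.)

V_out ≈ 18.6 V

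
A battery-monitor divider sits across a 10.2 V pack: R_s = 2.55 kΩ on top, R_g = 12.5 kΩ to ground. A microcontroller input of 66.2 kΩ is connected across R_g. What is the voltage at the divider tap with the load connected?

The load sits in parallel with R_g: R_g‖R_L = (12.5 × 66.2) / (12.5 + 66.2) = 10.51 kΩ.
V_out = 10.2 × 10.51 / (2.55 + 10.51) = 10.2 × 10.51/13.06 = 8.21 V.

V_out ≈ 8.21 V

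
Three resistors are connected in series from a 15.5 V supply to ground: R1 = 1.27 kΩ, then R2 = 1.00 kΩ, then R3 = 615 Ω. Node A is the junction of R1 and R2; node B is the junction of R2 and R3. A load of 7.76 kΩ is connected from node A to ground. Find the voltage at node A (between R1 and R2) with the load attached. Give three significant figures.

Below node A the series string R2+R3 = 1615 Ω sits in parallel with the 7760 Ω load: 1337 Ω.
V_A = 15.5 × 1337/(1270 + 1337) = 7.95 V.

V ≈ 7.95 V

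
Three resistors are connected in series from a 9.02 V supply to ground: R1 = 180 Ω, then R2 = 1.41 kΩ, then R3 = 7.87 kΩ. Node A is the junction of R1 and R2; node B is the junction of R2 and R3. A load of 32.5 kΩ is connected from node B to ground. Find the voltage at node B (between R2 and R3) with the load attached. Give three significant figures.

V ≈ 7.21 V

At node B, R3 is in parallel with the load: R3‖R_L = 6336 Ω.
Below node A the resistance is R2 + (R3‖R_L) = 7746 Ω, so V_A = 9.02 × 7746/7926 = 8.815 V.
Then V_B = V_A × (R3‖R_L)/(R2 + R3‖R_L) = 8.815 × 6336/7746 = 7.21 V.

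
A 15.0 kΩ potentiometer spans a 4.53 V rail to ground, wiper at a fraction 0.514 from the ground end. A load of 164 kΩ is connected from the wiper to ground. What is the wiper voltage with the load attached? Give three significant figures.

V ≈ 2.28 V

The wiper splits the pot into (1−α)R = 7.290 kΩ above and αR = 7.710 kΩ below.
Lower section ‖ load = 7.364 kΩ.
V_wiper = 4.53 × 7.364/(7.290 + 7.364) = 2.28 V.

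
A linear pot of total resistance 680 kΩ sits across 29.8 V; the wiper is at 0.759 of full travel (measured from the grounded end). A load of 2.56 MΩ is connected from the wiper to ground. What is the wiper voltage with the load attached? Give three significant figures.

V ≈ 21.6 V

The wiper splits the pot into (1−α)R = 163.9 kΩ above and αR = 516.1 kΩ below.
Lower section ‖ load = 429.5 kΩ.
V_wiper = 29.8 × 429.5/(163.9 + 429.5) = 21.6 V.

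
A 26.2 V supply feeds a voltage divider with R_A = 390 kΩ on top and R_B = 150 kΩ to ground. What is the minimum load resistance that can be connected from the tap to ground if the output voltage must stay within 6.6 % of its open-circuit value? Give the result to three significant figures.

R_L(min) ≈ 1.53 MΩ

Output resistance R_th = R_A‖R_B = (390 × 150)/540.0 = 108.3 kΩ.
The fractional drop is R_th/(R_th + R_L); requiring this ≤ 0.0660 gives R_L ≥ R_th(1/0.0660 − 1) = 108.3 × 14.15 = 1.53 MΩ.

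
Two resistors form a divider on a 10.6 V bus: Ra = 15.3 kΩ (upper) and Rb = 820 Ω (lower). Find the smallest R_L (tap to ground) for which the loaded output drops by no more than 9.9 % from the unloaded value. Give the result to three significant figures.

Output resistance R_th = Ra‖Rb = (15300 × 820)/16120 = 778.3 Ω.
The fractional drop is R_th/(R_th + R_L); requiring this ≤ 0.0990 gives R_L ≥ R_th(1/0.0990 − 1) = 778.3 × 9.101 = 7.08 kΩ.

R_L(min) ≈ 7.08 kΩ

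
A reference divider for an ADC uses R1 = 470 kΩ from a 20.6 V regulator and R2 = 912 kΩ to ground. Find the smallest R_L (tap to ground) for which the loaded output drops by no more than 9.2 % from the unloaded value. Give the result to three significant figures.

R_L(min) ≈ 3.06 MΩ

Output resistance R_th = R1‖R2 = (470 × 912)/1382 = 310.2 kΩ.
The fractional drop is R_th/(R_th + R_L); requiring this ≤ 0.0920 gives R_L ≥ R_th(1/0.0920 − 1) = 310.2 × 9.870 = 3.06 MΩ.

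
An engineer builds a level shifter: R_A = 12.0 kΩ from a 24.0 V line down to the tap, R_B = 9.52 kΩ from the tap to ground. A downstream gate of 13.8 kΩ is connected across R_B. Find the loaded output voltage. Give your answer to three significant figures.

The load sits in parallel with R_B: R_B‖R_L = (9.52 × 13.8) / (9.52 + 13.8) = 5.634 kΩ.
V_out = 24.0 × 5.634 / (12.0 + 5.634) = 24.0 × 5.634/17.63 = 7.67 V.

V_out ≈ 7.67 V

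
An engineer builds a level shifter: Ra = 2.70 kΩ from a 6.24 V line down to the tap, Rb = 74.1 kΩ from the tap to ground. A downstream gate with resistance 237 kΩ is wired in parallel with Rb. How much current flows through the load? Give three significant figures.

Rb‖R_L = 56.45 kΩ; V_out = 6.24 × 56.45/59.15 = 5.955 V.
I_L = V_out / R_L = 5.955 / 237 kΩ = 0.0251 mA.

I_L ≈ 0.0251 mA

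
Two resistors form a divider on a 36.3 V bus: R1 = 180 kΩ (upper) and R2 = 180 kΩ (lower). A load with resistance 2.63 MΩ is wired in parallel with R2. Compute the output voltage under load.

V_out ≈ 17.5 V

The load sits in parallel with R2: R2‖R_L = (180 × 2630) / (180 + 2630) = 168.5 kΩ.
V_out = 36.3 × 168.5 / (180 + 168.5) = 36.3 × 168.5/348.5 = 17.5 V.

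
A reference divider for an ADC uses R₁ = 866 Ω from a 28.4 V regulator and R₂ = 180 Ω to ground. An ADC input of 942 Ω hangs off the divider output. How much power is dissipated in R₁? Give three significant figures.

Total resistance from the source is R₁ + (R₂‖R_L) = 1017 Ω, so I = 28.4/1017 Ω = 27.92 mA.
P = I²·R₁ = (27.92 mA)² × 866 Ω = 675 mW.

P ≈ 675 mW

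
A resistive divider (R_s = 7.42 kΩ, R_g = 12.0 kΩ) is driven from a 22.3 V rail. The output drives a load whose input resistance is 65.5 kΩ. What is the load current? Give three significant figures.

I_L ≈ 0.197 mA

R_g‖R_L = 10.14 kΩ; V_out = 22.3 × 10.14/17.56 = 12.88 V.
I_L = V_out / R_L = 12.88 / 65.5 kΩ = 0.197 mA.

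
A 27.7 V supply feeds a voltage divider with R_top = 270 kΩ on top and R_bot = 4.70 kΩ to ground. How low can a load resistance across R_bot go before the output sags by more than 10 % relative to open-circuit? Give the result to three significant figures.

R_L(min) ≈ 41.6 kΩ

Output resistance R_th = R_top‖R_bot = (270 × 4.70)/274.7 = 4.620 kΩ.
The fractional drop is R_th/(R_th + R_L); requiring this ≤ 0.100 gives R_L ≥ R_th(1/0.100 − 1) = 4.620 × 9.000 = 41.6 kΩ.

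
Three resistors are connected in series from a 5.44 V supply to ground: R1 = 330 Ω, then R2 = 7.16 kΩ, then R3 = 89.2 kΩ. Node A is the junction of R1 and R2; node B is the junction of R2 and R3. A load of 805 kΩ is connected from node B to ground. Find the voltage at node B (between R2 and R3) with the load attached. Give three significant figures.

At node B, R3 is in parallel with the load: R3‖R_L = 80300 Ω.
Below node A the resistance is R2 + (R3‖R_L) = 87460 Ω, so V_A = 5.44 × 87460/87790 = 5.420 V.
Then V_B = V_A × (R3‖R_L)/(R2 + R3‖R_L) = 5.420 × 80300/87460 = 4.98 V.

V ≈ 4.98 V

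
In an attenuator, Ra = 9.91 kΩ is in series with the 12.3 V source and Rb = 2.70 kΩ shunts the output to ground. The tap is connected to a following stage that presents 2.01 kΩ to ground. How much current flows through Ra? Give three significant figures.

I ≈ 1.11 mA

Rb‖R_L = 1.152 kΩ, so the source sees Ra + Rb‖R_L = 11.06 kΩ.
I = 12.3 V / 11.06 kΩ = 1.11 mA.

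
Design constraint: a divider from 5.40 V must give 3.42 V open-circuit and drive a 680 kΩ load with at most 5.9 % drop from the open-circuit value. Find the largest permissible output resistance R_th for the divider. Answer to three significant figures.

R_th ≤ 42.6 kΩ

Loading drop = R_th/(R_th + R_L) ≤ 0.0590, so R_th ≤ R_L · ε/(1−ε) = 680 kΩ × 0.0590/0.9410 = 42.6 kΩ.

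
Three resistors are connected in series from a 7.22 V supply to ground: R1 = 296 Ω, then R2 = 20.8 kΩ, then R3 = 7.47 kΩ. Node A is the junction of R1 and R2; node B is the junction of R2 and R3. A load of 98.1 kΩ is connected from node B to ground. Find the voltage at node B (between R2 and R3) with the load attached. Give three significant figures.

V ≈ 1.79 V

At node B, R3 is in parallel with the load: R3‖R_L = 6941 Ω.
Below node A the resistance is R2 + (R3‖R_L) = 27740 Ω, so V_A = 7.22 × 27740/28040 = 7.144 V.
Then V_B = V_A × (R3‖R_L)/(R2 + R3‖R_L) = 7.144 × 6941/27740 = 1.79 V.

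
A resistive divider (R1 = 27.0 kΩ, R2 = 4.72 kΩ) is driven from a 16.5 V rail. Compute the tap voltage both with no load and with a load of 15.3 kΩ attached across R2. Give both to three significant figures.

Unloaded: 2.46 V; loaded: 1.94 V

Open-circuit: V = 16.5 × 4.72/(27.0 + 4.72) = 2.46 V.
With the load, R2 becomes R2‖R_L = 3.607 kΩ, so V = 16.5 × 3.607/30.61 = 1.94 V.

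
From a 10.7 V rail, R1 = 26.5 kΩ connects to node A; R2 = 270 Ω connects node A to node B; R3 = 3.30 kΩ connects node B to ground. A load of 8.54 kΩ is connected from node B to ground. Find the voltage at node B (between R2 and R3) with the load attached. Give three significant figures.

V ≈ 0.874 V

At node B, R3 is in parallel with the load: R3‖R_L = 2380 Ω.
Below node A the resistance is R2 + (R3‖R_L) = 2650 Ω, so V_A = 10.7 × 2650/29150 = 0.9728 V.
Then V_B = V_A × (R3‖R_L)/(R2 + R3‖R_L) = 0.9728 × 2380/2650 = 0.874 V.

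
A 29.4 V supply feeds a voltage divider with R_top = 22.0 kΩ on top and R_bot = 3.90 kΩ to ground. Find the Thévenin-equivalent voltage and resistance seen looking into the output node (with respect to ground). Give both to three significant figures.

V_th = 4.43 V, R_th = 3.31 kΩ

V_th is the open-circuit tap voltage: 29.4 × 3.90/(22.0 + 3.90) = 4.43 V.
With the supply zeroed, R_top and R_bot appear in parallel from the tap: R_th = R_top‖R_bot = (22.0 × 3.90)/25.90 = 3.31 kΩ.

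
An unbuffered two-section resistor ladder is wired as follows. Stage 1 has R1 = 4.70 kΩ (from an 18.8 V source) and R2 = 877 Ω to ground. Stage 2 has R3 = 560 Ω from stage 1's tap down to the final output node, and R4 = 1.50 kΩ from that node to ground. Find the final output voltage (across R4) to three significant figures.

Stage 2 presents R3+R4 = 2060 Ω as a load on stage 1's tap.
Stage 1's lower leg becomes R2‖(R3+R4) = 615.1 Ω, so V_mid = 18.8 × 615.1/5315 = 2.176 V.
Stage 2 is itself unloaded: V_out = V_mid × R4/(R3+R4) = 2.176 × 1500/2060 = 1.58 V.

V_out ≈ 1.58 V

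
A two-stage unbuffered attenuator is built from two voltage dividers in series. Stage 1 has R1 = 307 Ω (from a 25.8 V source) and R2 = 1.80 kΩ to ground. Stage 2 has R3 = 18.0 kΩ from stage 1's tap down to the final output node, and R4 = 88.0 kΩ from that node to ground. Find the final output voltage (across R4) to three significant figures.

Stage 2 presents R3+R4 = 106000 Ω as a load on stage 1's tap.
Stage 1's lower leg becomes R2‖(R3+R4) = 1770 Ω, so V_mid = 25.8 × 1770/2077 = 21.99 V.
Stage 2 is itself unloaded: V_out = V_mid × R4/(R3+R4) = 21.99 × 88000/106000 = 18.3 V.

V_out ≈ 18.3 V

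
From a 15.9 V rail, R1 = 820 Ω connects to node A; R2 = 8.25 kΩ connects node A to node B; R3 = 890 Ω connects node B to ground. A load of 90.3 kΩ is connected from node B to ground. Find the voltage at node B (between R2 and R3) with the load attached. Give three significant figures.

At node B, R3 is in parallel with the load: R3‖R_L = 881.3 Ω.
Below node A the resistance is R2 + (R3‖R_L) = 9131 Ω, so V_A = 15.9 × 9131/9951 = 14.59 V.
Then V_B = V_A × (R3‖R_L)/(R2 + R3‖R_L) = 14.59 × 881.3/9131 = 1.41 V.

V ≈ 1.41 V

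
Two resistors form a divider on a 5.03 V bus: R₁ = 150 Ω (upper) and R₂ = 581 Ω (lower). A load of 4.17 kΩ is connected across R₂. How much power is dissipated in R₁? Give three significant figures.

Total resistance from the source is R₁ + (R₂‖R_L) = 659.9 Ω, so I = 5.03/659.9 Ω = 7.622 mA.
P = I²·R₁ = (7.622 mA)² × 150 Ω = 8.71 mW.

P ≈ 8.71 mW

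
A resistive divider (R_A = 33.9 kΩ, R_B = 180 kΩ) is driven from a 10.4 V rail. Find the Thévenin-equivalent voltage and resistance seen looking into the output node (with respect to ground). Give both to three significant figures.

V_th = 8.75 V, R_th = 28.5 kΩ

V_th is the open-circuit tap voltage: 10.4 × 180/(33.9 + 180) = 8.75 V.
With the supply zeroed, R_A and R_B appear in parallel from the tap: R_th = R_A‖R_B = (33.9 × 180)/213.9 = 28.5 kΩ.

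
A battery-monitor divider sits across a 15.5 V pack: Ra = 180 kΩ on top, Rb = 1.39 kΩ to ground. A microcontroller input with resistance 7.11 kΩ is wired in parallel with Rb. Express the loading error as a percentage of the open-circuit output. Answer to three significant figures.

16.2 %

The divider's output (Thévenin) resistance is Ra‖Rb = 1.379 kΩ.
Fractional drop under load = R_th/(R_th + R_L) = 1.379 / (1.379 + 7.11) = 0.1625.
So the output falls by 16.2 %.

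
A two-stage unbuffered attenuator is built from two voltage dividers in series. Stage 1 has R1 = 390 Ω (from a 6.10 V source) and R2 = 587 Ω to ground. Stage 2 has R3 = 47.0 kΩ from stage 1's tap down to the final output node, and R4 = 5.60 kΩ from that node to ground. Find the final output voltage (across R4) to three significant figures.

V_out ≈ 0.388 V

Stage 2 presents R3+R4 = 52600 Ω as a load on stage 1's tap.
Stage 1's lower leg becomes R2‖(R3+R4) = 580.5 Ω, so V_mid = 6.10 × 580.5/970.5 = 3.649 V.
Stage 2 is itself unloaded: V_out = V_mid × R4/(R3+R4) = 3.649 × 5600/52600 = 0.388 V.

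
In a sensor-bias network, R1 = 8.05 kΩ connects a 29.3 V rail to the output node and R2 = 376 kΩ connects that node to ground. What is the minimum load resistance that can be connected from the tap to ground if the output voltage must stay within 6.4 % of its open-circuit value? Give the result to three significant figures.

Output resistance R_th = R1‖R2 = (8.05 × 376)/384.1 = 7.881 kΩ.
The fractional drop is R_th/(R_th + R_L); requiring this ≤ 0.0640 gives R_L ≥ R_th(1/0.0640 − 1) = 7.881 × 14.62 = 115 kΩ.

R_L(min) ≈ 115 kΩ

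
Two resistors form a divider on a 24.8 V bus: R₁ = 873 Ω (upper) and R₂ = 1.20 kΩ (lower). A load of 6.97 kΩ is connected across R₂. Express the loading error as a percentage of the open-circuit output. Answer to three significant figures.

The divider's output (Thévenin) resistance is R₁‖R₂ = 505.4 Ω.
Fractional drop under load = R_th/(R_th + R_L) = 505.4 / (505.4 + 6970) = 0.06760.
So the output falls by 6.76 %.

6.76 %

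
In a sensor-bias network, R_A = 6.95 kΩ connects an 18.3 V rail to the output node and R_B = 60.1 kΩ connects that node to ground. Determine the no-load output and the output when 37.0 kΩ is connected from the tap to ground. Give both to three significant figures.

Unloaded: 16.4 V; loaded: 14.0 V

Open-circuit: V = 18.3 × 60.1/(6.95 + 60.1) = 16.4 V.
With the load, R_B becomes R_B‖R_L = 22.90 kΩ, so V = 18.3 × 22.90/29.85 = 14.0 V.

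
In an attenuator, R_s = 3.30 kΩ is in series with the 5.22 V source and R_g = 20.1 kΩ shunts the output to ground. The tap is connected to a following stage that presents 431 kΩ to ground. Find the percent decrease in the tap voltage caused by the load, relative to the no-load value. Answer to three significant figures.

0.653 %

The divider's output (Thévenin) resistance is R_s‖R_g = 2.835 kΩ.
Fractional drop under load = R_th/(R_th + R_L) = 2.835 / (2.835 + 431) = 0.006534.
So the output falls by 0.653 %.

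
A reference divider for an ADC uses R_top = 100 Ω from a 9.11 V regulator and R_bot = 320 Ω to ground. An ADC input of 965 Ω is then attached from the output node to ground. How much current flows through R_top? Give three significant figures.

I ≈ 26.8 mA

R_bot‖R_L = 240.3 Ω, so the source sees R_top + R_bot‖R_L = 340.3 Ω.
I = 9.11 V / 340.3 Ω = 26.8 mA.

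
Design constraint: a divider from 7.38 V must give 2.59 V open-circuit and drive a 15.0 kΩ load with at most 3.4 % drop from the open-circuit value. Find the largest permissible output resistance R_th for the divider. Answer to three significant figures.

R_th ≤ 528 Ω

Loading drop = R_th/(R_th + R_L) ≤ 0.0340, so R_th ≤ R_L · ε/(1−ε) = 15.0 kΩ × 0.0340/0.9660 = 528 Ω.
(Any R1, R2 with R2/(R1+R2) = 0.351 and R1‖R2 ≤ 528 Ω will meet the spec.)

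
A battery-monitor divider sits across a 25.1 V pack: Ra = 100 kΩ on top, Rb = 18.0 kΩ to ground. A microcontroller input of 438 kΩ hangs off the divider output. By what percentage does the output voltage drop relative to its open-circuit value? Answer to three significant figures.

The divider's output (Thévenin) resistance is Ra‖Rb = 15.25 kΩ.
Fractional drop under load = R_th/(R_th + R_L) = 15.25 / (15.25 + 438) = 0.03365.
So the output falls by 3.37 %.

3.37 %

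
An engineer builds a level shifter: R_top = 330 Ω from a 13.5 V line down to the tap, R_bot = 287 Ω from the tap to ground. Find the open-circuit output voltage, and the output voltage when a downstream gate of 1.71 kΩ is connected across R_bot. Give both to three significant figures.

Open-circuit: V = 13.5 × 287/(330 + 287) = 6.28 V.
With the load, R_bot becomes R_bot‖R_L = 245.8 Ω, so V = 13.5 × 245.8/575.8 = 5.76 V.

Unloaded: 6.28 V; loaded: 5.76 V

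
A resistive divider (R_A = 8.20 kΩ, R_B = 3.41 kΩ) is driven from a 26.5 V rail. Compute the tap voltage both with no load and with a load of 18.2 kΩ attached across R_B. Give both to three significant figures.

Unloaded: 7.78 V; loaded: 6.87 V

Open-circuit: V = 26.5 × 3.41/(8.20 + 3.41) = 7.78 V.
With the load, R_B becomes R_B‖R_L = 2.872 kΩ, so V = 26.5 × 2.872/11.07 = 6.87 V.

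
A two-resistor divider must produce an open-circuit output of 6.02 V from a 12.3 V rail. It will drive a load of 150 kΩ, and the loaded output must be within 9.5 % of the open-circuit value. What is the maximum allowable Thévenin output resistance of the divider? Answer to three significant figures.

R_th ≤ 15.7 kΩ

Loading drop = R_th/(R_th + R_L) ≤ 0.0950, so R_th ≤ R_L · ε/(1−ε) = 150 kΩ × 0.0950/0.9050 = 15.7 kΩ.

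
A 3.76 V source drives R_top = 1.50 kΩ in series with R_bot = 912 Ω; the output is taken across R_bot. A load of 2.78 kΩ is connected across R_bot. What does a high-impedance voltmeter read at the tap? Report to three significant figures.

V_out ≈ 1.18 V

The load sits in parallel with R_bot: R_bot‖R_L = (912 × 2780) / (912 + 2780) = 686.7 Ω.
V_out = 3.76 × 686.7 / (1500 + 686.7) = 3.76 × 686.7/2187 = 1.18 V.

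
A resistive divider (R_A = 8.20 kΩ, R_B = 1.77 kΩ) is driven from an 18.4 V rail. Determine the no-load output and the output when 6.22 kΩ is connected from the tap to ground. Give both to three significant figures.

Open-circuit: V = 18.4 × 1.77/(8.20 + 1.77) = 3.27 V.
With the load, R_B becomes R_B‖R_L = 1.378 kΩ, so V = 18.4 × 1.378/9.578 = 2.65 V.

Unloaded: 3.27 V; loaded: 2.65 V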